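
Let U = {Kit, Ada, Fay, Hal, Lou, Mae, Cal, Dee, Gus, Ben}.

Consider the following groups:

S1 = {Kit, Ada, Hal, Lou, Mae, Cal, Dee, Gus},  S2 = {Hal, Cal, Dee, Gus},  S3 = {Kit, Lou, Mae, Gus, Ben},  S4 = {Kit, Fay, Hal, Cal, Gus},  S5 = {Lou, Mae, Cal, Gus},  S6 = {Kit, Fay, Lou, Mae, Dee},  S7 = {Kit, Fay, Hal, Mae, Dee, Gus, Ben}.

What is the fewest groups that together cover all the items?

2

S1 and S7 cover everything between them: the union {Kit, Ada, Fay, Hal, Lou, Mae, Cal, Dee, Gus, Ben} is all of U.
No single group has all 10 items (the largest, S1, has 8), so 2 is optimal.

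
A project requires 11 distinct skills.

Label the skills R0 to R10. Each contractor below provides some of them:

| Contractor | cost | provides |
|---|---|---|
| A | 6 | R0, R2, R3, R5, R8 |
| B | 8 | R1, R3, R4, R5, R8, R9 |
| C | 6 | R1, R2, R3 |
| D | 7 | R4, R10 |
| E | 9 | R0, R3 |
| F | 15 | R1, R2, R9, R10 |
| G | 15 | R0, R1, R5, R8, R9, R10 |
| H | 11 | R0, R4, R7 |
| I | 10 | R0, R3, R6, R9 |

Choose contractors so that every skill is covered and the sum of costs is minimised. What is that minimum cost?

A, C, D, H, I together cover every skill (A ∪ C ∪ D ∪ H ∪ I = {R0, R1, R2, R3, R4, R5, R6, R7, R8, R9, R10}); total cost 6 + 6 + 7 + 11 + 10 = 40.
The greedy pick A, B, D, I, H costs 42; no covering selection beats 40.

40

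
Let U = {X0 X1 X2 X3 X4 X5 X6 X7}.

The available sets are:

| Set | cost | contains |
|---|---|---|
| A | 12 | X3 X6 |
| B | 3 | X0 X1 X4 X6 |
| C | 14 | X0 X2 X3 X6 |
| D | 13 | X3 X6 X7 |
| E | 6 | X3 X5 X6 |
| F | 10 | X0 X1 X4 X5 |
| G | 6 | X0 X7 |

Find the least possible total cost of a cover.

B, C, E, G together cover every point (B ∪ C ∪ E ∪ G = {X0, X1, X2, X3, X4, X5, X6, X7}); total cost 3 + 14 + 6 + 6 = 29.
No covering selection has total cost below 29.

29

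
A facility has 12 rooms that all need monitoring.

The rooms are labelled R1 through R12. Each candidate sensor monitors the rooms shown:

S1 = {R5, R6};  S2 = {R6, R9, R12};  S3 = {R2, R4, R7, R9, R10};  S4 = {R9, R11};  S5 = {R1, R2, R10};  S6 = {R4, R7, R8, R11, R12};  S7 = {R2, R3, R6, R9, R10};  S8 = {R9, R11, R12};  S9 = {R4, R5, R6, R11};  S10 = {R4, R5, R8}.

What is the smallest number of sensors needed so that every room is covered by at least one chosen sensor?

S1 and S5 and S6 and S7 together: S1 ∪ S5 ∪ S6 ∪ S7 = {R1, R2, R3, R4, R5, R6, R7, R8, R9, R10, R11, R12} — every room is covered.
No 3 of the 10 sensors cover everything (all 120 combinations miss at least one room), so 4 is optimal.

4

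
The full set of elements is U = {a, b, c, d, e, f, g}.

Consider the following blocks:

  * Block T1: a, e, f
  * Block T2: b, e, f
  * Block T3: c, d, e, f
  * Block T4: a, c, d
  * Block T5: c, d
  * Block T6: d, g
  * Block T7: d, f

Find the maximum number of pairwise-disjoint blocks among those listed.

T2, T5 are pairwise disjoint (T2={b,e,f}; T5={c,d}).
Every remaining block overlaps one of these, and no 3 of the listed blocks are pairwise disjoint, so 2 is the maximum.

2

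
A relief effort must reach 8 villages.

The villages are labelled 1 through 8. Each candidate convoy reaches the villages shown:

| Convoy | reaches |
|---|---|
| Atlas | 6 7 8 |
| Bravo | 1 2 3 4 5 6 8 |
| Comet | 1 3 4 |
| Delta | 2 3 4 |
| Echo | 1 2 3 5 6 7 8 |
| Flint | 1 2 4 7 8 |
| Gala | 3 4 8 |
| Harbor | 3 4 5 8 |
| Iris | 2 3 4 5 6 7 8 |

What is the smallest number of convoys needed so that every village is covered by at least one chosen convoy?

2

Take {Bravo, Iris}. Their union is {1, 2, 3, 4, 5, 6, 7, 8}, which is all 8 villages.
No single convoy has all 8 villages (the largest, Bravo, has 7), so 2 is optimal.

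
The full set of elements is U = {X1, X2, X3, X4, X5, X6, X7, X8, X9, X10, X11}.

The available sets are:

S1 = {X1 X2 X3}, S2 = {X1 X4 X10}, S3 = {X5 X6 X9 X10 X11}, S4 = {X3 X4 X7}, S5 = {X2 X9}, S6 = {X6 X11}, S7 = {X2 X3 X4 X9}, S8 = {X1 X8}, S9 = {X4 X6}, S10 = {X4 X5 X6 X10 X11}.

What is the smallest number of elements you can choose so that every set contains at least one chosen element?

4

H = {X1, X2, X4, X6} meets every set (each contains at least one member of H), and |H| = 4.
The sets S4, S5, S6, S8 are pairwise disjoint, so any hitting set needs a separate element for each — at least 4. Hence 4 is optimal.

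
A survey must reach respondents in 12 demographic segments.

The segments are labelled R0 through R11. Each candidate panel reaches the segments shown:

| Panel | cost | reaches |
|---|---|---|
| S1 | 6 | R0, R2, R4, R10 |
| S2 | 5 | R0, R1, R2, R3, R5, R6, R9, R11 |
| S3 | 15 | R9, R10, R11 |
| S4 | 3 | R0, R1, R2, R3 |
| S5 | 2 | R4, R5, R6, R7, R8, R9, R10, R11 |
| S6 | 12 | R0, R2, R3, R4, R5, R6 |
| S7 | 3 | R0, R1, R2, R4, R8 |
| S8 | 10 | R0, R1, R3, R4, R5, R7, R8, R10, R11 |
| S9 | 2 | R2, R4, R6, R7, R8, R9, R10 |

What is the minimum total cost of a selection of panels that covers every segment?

5

S4, S5 together cover every segment (S4 ∪ S5 = {R0, R1, R2, R3, R4, R5, R6, R7, R8, R9, R10, R11}); total cost 3 + 2 = 5.
No covering selection has total cost below 5.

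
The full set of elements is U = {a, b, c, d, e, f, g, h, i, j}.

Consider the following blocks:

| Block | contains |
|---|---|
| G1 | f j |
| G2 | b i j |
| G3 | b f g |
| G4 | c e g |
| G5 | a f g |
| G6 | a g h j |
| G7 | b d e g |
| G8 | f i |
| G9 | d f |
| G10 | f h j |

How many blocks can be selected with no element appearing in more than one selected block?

3

G2, G4, G9 are pairwise disjoint (G2={b,i,j}; G4={c,e,g}; G9={d,f}).
Every remaining block overlaps one of these, and no 4 of the listed blocks are pairwise disjoint, so 3 is the maximum.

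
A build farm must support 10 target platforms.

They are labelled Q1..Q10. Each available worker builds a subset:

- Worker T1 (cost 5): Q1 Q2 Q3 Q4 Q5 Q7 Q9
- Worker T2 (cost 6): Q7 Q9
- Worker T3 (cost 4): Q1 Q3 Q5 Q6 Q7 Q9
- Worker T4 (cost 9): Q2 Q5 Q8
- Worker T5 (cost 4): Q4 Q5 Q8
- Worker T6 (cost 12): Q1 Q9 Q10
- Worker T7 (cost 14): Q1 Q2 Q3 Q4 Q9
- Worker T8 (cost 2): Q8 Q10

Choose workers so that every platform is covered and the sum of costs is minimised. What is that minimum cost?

T1, T3, T8 together cover every platform (T1 ∪ T3 ∪ T8 = {Q1, Q2, Q3, Q4, Q5, Q6, Q7, Q8, Q9, Q10}); total cost 5 + 4 + 2 = 11.
No covering selection has total cost below 11.

11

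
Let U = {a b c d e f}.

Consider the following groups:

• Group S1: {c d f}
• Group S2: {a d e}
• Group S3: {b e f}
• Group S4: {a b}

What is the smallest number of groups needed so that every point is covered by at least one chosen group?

3

Take {S1, S2, S3}. Their union is {a, b, c, d, e, f}, which is all 6 points.
Only S1 contains c, so S1 is forced; the remaining 3 points need at least 2 more groups (each remaining group adds at most 2) — so at least 3 groups are needed, and 3 is optimal.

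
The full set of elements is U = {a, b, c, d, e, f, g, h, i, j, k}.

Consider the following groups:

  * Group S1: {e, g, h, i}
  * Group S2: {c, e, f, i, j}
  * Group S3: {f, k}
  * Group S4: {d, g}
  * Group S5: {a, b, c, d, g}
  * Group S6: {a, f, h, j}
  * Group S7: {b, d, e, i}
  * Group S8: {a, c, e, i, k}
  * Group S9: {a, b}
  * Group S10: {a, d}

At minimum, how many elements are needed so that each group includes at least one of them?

4

T = {a, b, f, g} meets every group (each contains at least one member of T), and |T| = 4.
No choice of 3 elements meets every group, so 4 is the minimum.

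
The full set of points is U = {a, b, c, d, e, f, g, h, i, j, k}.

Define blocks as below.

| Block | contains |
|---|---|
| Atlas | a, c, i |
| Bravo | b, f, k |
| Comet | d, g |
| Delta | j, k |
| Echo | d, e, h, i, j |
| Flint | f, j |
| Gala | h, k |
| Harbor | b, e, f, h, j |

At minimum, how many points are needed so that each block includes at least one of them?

4

T = {a, d, j, k} meets every block (each contains at least one member of T), and |T| = 4.
The blocks Atlas, Comet, Flint, Gala are pairwise disjoint, so any hitting set needs a separate point for each — at least 4. Hence 4 is optimal.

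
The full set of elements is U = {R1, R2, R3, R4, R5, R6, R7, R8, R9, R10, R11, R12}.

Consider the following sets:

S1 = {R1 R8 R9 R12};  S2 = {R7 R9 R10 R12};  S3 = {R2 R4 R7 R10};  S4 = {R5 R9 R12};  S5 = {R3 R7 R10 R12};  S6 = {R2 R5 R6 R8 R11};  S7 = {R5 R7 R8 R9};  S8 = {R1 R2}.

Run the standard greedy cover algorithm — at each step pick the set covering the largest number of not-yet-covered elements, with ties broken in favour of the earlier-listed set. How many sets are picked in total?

Greedy: pick S6 (covers 5 new) → pick S2 (covers 4 new) → pick S1 (covers 1 new) → pick S3 (covers 1 new) → pick S5 (covers 1 new). Total picks: 5.
(The true minimum cover uses only 4 sets, so greedy is not optimal here.)

5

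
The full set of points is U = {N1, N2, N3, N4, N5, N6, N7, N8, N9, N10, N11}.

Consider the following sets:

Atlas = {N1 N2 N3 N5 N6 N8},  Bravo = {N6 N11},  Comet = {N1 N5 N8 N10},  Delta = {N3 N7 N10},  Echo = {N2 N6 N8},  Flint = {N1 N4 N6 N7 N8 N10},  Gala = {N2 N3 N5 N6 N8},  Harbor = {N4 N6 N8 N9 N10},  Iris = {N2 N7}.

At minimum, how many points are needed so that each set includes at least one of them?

3

H = {N2, N6, N10} meets every set (each contains at least one member of H), and |H| = 3.
The sets Bravo, Comet, Iris are pairwise disjoint, so any hitting set needs a separate point for each — at least 3. Hence 3 is optimal.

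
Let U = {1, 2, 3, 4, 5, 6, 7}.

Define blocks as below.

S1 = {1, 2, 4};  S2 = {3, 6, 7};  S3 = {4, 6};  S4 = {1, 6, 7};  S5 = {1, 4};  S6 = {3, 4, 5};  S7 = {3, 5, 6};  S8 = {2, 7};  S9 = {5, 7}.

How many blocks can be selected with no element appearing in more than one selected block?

3

S5, S7, S8 are pairwise disjoint (S5={1,4}; S7={3,5,6}; S8={2,7}).
Every remaining block overlaps one of these, and no 4 of the listed blocks are pairwise disjoint, so 3 is the maximum.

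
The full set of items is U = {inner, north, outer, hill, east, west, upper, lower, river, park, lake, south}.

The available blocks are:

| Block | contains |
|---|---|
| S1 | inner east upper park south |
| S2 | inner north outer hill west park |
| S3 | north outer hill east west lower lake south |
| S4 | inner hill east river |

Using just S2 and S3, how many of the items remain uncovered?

Union of S2, S3 = {inner, north, outer, hill, east, west, lower, park, lake, south}.
Not covered: upper, river — 2 items.

2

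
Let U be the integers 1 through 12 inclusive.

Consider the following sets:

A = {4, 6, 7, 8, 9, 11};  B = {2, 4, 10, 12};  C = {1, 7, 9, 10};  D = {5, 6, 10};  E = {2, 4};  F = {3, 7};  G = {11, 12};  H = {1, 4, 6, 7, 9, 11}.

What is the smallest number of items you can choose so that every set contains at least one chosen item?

4

The 4 items {2, 7, 10, 12} hit every set.
The sets D, E, F, G are pairwise disjoint, so any hitting set needs a separate item for each — at least 4. Hence 4 is optimal.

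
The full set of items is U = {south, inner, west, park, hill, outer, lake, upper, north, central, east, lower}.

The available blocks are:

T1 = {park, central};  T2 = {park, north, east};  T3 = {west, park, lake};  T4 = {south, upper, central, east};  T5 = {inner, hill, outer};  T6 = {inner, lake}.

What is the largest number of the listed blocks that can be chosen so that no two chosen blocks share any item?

3

T3, T4, T5 are pairwise disjoint (T3={west,park,lake}; T4={south,upper,central,east}; T5={inner,hill,outer}).
Every remaining block overlaps one of these, and no 4 of the listed blocks are pairwise disjoint, so 3 is the maximum.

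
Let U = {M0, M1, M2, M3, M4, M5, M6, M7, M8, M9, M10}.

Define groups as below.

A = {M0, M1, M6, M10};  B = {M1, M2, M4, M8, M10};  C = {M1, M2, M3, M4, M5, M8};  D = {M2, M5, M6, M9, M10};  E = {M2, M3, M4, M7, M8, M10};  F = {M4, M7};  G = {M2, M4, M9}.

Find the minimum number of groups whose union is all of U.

3

Take {A, D, E}. Their union is {M0, M1, M2, M3, M4, M5, M6, M7, M8, M9, M10}, which is all 11 points.
Only A contains M0, so A is forced; the remaining 7 points need at least 2 more groups (each remaining group adds at most 5) — so at least 3 groups are needed, and 3 is optimal.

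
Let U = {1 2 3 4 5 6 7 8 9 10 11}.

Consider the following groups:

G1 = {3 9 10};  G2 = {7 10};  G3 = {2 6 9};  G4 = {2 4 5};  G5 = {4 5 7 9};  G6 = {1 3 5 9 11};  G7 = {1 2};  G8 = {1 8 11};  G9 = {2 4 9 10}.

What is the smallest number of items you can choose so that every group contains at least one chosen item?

4

Take H = {2, 3, 7, 8}. Each listed group contains at least one of these, so H is a hitting set of size 4.
No choice of 3 items meets every group, so 4 is the minimum.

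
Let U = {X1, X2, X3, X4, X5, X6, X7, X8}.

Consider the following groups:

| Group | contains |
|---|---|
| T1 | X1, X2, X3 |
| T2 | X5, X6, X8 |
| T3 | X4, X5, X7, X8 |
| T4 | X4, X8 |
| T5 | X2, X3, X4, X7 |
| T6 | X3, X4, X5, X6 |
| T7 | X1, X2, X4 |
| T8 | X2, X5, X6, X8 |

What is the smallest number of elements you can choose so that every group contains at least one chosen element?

H = {X2, X3, X8} meets every group (each contains at least one member of H), and |H| = 3.
No choice of 2 elements meets every group, so 3 is the minimum.

3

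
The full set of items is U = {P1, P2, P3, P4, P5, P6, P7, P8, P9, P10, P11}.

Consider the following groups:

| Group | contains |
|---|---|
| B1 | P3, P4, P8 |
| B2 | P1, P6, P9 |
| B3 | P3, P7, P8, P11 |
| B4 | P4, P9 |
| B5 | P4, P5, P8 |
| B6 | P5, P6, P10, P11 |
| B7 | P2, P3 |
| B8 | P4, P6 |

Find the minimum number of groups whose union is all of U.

B2, B3, B4, B6, and B7 cover everything between them: the union {P1, P2, P3, P4, P5, P6, P7, P8, P9, P10, P11} is all of U.
No 4 of the 8 groups cover everything (all 70 combinations miss at least one item), so 5 is optimal.

5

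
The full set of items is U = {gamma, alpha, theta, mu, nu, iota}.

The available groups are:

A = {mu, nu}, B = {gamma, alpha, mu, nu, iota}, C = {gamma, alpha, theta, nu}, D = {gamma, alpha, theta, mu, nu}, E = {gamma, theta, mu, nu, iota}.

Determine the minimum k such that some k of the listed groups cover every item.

C and E cover everything between them: the union {gamma, alpha, theta, mu, nu, iota} is all of U.
No single group has all 6 items (the largest, B, has 5), so 2 is optimal.

2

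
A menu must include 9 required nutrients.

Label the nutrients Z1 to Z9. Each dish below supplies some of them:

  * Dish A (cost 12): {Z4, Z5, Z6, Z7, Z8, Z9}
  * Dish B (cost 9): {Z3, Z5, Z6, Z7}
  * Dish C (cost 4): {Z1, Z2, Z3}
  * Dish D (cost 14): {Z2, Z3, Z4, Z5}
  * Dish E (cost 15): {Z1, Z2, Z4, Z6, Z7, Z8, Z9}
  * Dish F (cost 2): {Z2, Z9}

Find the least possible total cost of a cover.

16

A, C together cover every nutrient (A ∪ C = {Z1, Z2, Z3, Z4, Z5, Z6, Z7, Z8, Z9}); total cost 12 + 4 = 16.
The greedy pick F, C, A costs 18; no covering selection beats 16.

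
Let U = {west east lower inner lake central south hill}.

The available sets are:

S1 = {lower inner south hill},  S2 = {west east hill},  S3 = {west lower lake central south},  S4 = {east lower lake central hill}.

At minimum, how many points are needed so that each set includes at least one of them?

Take H = {east, lower}. Each listed set contains at least one of these, so H is a hitting set of size 2.
No single point lies in every set, so at least 2 are needed and 2 is optimal.

2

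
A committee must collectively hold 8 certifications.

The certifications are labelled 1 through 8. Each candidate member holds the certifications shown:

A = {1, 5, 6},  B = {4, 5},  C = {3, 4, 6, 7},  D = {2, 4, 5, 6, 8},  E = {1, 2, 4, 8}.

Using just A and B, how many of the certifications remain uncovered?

Union of A, B = {1, 4, 5, 6}.
Not covered: 2, 3, 7, 8 — 4 certifications.

4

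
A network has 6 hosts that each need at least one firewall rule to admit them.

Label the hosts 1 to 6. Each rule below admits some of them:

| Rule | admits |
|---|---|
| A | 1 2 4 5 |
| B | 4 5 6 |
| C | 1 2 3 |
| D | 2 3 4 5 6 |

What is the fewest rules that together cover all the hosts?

A and D together: A ∪ D = {1, 2, 3, 4, 5, 6} — every host is covered.
No single rule has all 6 hosts (the largest, D, has 5), so 2 is optimal.

2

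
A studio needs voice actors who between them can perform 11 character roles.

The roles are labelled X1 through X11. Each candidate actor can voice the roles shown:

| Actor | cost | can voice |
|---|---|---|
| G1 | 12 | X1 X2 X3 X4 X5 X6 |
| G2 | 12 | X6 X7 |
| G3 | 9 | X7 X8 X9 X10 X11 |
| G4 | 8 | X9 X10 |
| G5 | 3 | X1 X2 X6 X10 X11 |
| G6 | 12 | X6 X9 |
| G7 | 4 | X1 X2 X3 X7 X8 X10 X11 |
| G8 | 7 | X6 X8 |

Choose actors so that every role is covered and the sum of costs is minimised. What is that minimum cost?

21

G1, G3 together cover every role (G1 ∪ G3 = {X1, X2, X3, X4, X5, X6, X7, X8, X9, X10, X11}); total cost 12 + 9 = 21.
The greedy pick G7, G5, G1, G4 costs 27; no covering selection beats 21.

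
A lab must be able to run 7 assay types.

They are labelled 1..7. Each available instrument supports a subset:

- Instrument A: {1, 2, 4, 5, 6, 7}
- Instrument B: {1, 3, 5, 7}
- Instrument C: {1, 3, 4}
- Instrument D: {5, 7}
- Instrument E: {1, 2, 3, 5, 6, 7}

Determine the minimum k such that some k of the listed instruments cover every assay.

2

C and E together: C ∪ E = {1, 2, 3, 4, 5, 6, 7} — every assay is covered.
No single instrument has all 7 assays (the largest, A, has 6), so 2 is optimal.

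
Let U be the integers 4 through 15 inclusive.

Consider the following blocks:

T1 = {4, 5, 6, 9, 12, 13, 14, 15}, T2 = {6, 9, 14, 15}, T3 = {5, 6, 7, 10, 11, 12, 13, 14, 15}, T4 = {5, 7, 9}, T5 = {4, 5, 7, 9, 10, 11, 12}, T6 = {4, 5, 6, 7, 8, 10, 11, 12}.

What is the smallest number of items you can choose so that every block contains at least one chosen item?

The 2 items {7, 9} hit every block.
No single item lies in every block, so at least 2 are needed and 2 is optimal.

2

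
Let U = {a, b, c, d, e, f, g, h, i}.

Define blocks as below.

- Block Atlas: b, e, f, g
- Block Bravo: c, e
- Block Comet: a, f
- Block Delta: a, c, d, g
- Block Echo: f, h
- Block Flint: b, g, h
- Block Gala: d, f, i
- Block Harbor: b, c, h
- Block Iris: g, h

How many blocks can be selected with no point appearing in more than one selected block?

Bravo, Gala, Iris are pairwise disjoint (Bravo={c,e}; Gala={d,f,i}; Iris={g,h}).
Every remaining block overlaps one of these, and no 4 of the listed blocks are pairwise disjoint, so 3 is the maximum.

3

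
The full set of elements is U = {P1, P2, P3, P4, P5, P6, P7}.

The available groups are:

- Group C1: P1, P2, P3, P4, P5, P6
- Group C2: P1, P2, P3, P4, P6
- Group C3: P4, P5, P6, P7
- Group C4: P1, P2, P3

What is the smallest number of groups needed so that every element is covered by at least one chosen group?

2

C2 and C3 cover everything between them: the union {P1, P2, P3, P4, P5, P6, P7} is all of U.
No single group has all 7 elements (the largest, C1, has 6), so 2 is optimal.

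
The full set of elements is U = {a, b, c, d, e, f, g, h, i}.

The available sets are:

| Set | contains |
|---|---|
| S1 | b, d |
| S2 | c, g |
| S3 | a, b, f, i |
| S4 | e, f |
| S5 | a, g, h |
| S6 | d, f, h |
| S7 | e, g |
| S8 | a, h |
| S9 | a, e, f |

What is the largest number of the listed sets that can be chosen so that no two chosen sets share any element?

4

S1, S2, S4, S8 are pairwise disjoint (S1={b,d}; S2={c,g}; S4={e,f}; S8={a,h}).
Every remaining set overlaps one of these, and no 5 of the listed sets are pairwise disjoint, so 4 is the maximum.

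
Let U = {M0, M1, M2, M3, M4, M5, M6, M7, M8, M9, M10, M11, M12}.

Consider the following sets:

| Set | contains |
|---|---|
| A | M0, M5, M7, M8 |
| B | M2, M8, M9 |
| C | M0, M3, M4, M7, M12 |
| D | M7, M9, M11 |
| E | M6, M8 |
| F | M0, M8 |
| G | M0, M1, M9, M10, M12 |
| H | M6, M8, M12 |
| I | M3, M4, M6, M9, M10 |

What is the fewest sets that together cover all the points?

5

A and B and D and G and I together: A ∪ B ∪ D ∪ G ∪ I = {M0, M1, M2, M3, M4, M5, M6, M7, M8, M9, M10, M11, M12} — every point is covered.
No 4 of the 9 sets cover everything (all 126 combinations miss at least one point), so 5 is optimal.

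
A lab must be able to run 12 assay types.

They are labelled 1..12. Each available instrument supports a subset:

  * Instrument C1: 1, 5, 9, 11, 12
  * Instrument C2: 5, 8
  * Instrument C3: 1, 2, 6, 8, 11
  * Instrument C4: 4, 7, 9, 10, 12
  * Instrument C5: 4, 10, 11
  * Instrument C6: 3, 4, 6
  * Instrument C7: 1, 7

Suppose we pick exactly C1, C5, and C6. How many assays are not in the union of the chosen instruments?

3

Union of C1, C5, C6 = {1, 3, 4, 5, 6, 9, 10, 11, 12}.
Not covered: 2, 7, 8 — 3 assays.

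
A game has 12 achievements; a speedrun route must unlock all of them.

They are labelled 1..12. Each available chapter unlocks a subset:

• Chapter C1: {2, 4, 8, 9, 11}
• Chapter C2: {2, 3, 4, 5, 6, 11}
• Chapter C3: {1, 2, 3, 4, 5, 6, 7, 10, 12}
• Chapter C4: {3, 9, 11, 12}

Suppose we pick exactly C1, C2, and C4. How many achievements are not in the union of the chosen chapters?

Union of C1, C2, C4 = {2, 3, 4, 5, 6, 8, 9, 11, 12}.
Not covered: 1, 7, 10 — 3 achievements.

3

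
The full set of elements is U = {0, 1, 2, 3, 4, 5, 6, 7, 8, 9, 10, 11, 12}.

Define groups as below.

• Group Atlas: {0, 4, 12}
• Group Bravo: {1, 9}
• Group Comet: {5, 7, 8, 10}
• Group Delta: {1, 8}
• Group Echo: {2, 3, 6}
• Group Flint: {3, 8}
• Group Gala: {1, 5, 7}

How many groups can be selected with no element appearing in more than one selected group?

Atlas, Bravo, Comet, Echo are pairwise disjoint (Atlas={0,4,12}; Bravo={1,9}; Comet={5,7,8,10}; Echo={2,3,6}).
Every remaining group overlaps one of these, and no 5 of the listed groups are pairwise disjoint, so 4 is the maximum.

4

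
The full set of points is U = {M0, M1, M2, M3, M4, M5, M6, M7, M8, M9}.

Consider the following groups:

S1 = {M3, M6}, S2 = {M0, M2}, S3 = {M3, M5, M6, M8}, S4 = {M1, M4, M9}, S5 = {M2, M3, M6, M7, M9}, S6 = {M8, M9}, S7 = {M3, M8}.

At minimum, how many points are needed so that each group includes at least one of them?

3

Take H = {M0, M3, M9}. Each listed group contains at least one of these, so H is a hitting set of size 3.
The groups S1, S2, S4 are pairwise disjoint, so any hitting set needs a separate point for each — at least 3. Hence 3 is optimal.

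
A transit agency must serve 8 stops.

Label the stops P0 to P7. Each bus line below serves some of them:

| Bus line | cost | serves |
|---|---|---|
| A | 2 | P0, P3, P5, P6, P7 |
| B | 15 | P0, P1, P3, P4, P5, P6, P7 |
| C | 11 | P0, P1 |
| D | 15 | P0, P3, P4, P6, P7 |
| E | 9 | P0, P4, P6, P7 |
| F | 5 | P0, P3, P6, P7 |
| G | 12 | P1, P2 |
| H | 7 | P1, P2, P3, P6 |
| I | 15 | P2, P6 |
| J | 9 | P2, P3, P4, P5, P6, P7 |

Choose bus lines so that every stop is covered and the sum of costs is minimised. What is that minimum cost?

18

A, E, H together cover every stop (A ∪ E ∪ H = {P0, P1, P2, P3, P4, P5, P6, P7}); total cost 2 + 9 + 7 = 18.
No covering selection has total cost below 18.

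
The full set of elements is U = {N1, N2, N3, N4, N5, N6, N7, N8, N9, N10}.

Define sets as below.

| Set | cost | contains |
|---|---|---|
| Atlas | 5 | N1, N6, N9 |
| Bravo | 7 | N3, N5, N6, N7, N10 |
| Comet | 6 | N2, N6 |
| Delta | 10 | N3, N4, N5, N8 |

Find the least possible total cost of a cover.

Atlas, Bravo, Comet, Delta together cover every element (Atlas ∪ Bravo ∪ Comet ∪ Delta = {N1, N2, N3, N4, N5, N6, N7, N8, N9, N10}); total cost 5 + 7 + 6 + 10 = 28.
No covering selection has total cost below 28.

28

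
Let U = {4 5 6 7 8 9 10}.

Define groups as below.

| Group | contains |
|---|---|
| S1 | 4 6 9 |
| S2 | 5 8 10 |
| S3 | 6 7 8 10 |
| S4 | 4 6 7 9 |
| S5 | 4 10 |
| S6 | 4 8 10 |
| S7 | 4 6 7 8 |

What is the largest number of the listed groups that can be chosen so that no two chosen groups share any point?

2

S1, S2 are pairwise disjoint (S1={4,6,9}; S2={5,8,10}).
Every remaining group overlaps one of these, and no 3 of the listed groups are pairwise disjoint, so 2 is the maximum.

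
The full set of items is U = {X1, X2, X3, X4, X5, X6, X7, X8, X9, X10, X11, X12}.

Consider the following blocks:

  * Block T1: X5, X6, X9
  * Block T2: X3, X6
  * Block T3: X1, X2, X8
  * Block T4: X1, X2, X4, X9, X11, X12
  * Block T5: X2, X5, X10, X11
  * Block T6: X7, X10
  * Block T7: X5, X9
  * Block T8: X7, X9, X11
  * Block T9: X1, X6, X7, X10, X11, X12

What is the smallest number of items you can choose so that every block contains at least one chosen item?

Take H = {X2, X3, X9, X10}. Each listed block contains at least one of these, so H is a hitting set of size 4.
The blocks T2, T3, T6, T7 are pairwise disjoint, so any hitting set needs a separate item for each — at least 4. Hence 4 is optimal.

4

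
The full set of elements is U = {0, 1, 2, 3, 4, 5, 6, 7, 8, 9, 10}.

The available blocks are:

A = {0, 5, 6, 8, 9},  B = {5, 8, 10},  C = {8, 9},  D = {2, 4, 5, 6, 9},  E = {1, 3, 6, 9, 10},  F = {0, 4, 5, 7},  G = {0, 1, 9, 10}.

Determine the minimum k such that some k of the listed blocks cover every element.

4

B and D and E and F together: B ∪ D ∪ E ∪ F = {0, 1, 2, 3, 4, 5, 6, 7, 8, 9, 10} — every element is covered.
No 3 of the 7 blocks cover everything (all 35 combinations miss at least one element), so 4 is optimal.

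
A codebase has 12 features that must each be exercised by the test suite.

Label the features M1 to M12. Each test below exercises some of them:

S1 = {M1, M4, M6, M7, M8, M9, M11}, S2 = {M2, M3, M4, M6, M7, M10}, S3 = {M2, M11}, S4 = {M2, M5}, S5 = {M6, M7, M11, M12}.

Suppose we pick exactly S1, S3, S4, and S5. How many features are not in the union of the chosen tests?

2

Union of S1, S3, S4, S5 = {M1, M2, M4, M5, M6, M7, M8, M9, M11, M12}.
Not covered: M3, M10 — 2 features.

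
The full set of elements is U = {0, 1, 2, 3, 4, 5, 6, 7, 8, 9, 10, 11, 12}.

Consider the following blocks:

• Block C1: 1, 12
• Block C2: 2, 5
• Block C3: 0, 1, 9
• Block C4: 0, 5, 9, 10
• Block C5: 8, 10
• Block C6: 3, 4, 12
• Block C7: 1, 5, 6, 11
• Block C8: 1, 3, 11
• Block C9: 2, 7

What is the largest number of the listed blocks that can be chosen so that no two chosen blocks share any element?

4

C3, C5, C6, C9 are pairwise disjoint (C3={0,1,9}; C5={8,10}; C6={3,4,12}; C9={2,7}).
Every remaining block overlaps one of these, and no 5 of the listed blocks are pairwise disjoint, so 4 is the maximum.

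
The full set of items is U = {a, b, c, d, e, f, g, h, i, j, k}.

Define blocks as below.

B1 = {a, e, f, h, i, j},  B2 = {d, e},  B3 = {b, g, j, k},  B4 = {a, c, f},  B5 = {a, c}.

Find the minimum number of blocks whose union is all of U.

B1 and B2 and B3 and B4 together: B1 ∪ B2 ∪ B3 ∪ B4 = {a, b, c, d, e, f, g, h, i, j, k} — every item is covered.
No 3 of the 5 blocks cover everything (all 10 combinations miss at least one item), so 4 is optimal.

4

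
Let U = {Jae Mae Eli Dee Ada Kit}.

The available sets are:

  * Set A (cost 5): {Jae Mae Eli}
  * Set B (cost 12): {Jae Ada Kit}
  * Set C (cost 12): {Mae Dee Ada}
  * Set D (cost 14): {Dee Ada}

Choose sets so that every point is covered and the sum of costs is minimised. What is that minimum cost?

A, B, C together cover every point (A ∪ B ∪ C = {Jae, Mae, Eli, Dee, Ada, Kit}); total cost 5 + 12 + 12 = 29.
No covering selection has total cost below 29.

29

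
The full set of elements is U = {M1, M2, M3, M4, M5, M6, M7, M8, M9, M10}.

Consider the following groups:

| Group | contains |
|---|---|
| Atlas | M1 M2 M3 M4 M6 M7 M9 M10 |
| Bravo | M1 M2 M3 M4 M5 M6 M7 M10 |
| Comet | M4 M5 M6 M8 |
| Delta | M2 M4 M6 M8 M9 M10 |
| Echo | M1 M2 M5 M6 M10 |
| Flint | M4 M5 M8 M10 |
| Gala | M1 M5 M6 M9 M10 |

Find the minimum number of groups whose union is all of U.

2

Bravo and Delta cover everything between them: the union {M1, M2, M3, M4, M5, M6, M7, M8, M9, M10} is all of U.
No single group has all 10 elements (the largest, Atlas, has 8), so 2 is optimal.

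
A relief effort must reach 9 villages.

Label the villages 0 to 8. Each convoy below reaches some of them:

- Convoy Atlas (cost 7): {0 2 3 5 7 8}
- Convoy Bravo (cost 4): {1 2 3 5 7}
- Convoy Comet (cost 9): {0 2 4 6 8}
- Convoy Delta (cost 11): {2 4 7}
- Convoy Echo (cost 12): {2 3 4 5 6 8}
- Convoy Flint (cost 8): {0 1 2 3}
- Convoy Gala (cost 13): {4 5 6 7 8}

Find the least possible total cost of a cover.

13

Bravo, Comet together cover every village (Bravo ∪ Comet = {0, 1, 2, 3, 4, 5, 6, 7, 8}); total cost 4 + 9 = 13.
No covering selection has total cost below 13.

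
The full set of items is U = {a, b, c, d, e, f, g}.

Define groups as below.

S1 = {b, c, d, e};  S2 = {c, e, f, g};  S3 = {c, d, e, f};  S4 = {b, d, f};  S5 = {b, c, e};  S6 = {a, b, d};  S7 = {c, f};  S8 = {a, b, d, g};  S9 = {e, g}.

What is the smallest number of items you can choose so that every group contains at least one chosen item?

The 3 items {c, d, e} hit every group.
The groups S6, S7, S9 are pairwise disjoint, so any hitting set needs a separate item for each — at least 3. Hence 3 is optimal.

3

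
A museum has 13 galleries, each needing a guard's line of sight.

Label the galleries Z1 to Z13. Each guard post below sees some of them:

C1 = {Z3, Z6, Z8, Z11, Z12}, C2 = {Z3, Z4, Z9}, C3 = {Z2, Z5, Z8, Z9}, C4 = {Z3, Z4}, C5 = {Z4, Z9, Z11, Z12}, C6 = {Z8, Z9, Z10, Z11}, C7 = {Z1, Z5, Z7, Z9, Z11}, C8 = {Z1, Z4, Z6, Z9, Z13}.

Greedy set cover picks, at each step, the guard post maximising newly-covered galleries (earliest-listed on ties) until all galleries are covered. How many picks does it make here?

5

Greedy: pick C1 (covers 5 new) → pick C7 (covers 4 new) → pick C8 (covers 2 new) → pick C3 (covers 1 new) → pick C6 (covers 1 new). Total picks: 5.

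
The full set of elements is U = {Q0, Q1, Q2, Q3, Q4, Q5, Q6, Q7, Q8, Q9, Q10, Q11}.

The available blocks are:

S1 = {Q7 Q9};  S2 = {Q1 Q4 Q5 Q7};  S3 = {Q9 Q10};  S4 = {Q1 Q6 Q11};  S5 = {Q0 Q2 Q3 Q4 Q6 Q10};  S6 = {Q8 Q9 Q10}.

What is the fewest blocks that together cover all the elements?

S2, S4, S5, and S6 cover everything between them: the union {Q0, Q1, Q2, Q3, Q4, Q5, Q6, Q7, Q8, Q9, Q10, Q11} is all of U.
No 3 of the 6 blocks cover everything (all 20 combinations miss at least one element), so 4 is optimal.

4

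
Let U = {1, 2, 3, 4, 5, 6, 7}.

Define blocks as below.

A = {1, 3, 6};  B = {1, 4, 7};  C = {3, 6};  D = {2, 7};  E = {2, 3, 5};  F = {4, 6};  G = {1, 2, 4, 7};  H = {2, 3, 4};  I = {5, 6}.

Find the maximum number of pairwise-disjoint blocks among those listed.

2

D, I are pairwise disjoint (D={2,7}; I={5,6}).
Every remaining block overlaps one of these, and no 3 of the listed blocks are pairwise disjoint, so 2 is the maximum.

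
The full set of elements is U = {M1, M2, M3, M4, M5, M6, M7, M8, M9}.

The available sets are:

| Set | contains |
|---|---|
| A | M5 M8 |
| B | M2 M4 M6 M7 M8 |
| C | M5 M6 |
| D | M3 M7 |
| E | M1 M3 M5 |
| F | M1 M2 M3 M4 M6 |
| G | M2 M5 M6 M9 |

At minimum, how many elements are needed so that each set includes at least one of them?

3

Take H = {M3, M6, M8}. Each listed set contains at least one of these, so H is a hitting set of size 3.
No choice of 2 elements meets every set, so 3 is the minimum.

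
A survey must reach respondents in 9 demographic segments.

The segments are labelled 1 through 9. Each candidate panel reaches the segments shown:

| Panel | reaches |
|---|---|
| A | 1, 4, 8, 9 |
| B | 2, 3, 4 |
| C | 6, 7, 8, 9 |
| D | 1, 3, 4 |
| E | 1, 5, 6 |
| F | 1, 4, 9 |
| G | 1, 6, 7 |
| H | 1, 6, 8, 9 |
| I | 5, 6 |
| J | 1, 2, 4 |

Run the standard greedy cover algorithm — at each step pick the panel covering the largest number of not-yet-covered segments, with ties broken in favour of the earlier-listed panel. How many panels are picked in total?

4

Greedy: pick A (covers 4 new) → pick B (covers 2 new) → pick C (covers 2 new) → pick E (covers 1 new). Total picks: 4.
(The true minimum cover uses only 3 panels, so greedy is not optimal here.)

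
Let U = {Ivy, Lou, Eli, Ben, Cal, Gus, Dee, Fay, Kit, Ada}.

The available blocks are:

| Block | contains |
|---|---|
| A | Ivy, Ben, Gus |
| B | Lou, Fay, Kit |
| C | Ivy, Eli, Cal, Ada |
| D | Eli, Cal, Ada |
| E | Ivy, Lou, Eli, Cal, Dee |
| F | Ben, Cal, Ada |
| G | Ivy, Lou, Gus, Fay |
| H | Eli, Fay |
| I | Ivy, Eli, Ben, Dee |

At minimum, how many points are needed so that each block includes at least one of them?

The 3 points {Lou, Eli, Ben} hit every block.
The blocks A, B, D are pairwise disjoint, so any hitting set needs a separate point for each — at least 3. Hence 3 is optimal.

3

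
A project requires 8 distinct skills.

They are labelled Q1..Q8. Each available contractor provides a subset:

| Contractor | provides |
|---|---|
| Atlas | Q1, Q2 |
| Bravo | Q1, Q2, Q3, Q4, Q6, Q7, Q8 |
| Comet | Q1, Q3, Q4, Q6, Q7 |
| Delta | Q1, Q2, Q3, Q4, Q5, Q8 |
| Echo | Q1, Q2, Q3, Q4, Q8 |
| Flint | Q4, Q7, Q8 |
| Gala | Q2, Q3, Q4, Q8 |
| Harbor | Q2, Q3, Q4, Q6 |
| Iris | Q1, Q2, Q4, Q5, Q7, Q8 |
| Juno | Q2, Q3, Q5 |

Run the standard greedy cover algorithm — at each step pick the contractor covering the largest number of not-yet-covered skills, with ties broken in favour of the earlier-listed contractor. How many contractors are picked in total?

2

Greedy: pick Bravo (covers 7 new) → pick Delta (covers 1 new). Total picks: 2.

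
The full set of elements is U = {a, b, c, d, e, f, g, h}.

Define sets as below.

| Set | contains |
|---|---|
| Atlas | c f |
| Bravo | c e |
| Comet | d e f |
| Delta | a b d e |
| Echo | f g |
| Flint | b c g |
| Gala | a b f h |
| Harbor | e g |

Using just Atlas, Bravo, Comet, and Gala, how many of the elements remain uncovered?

Union of Atlas, Bravo, Comet, Gala = {a, b, c, d, e, f, h}.
Not covered: g — 1 element.

1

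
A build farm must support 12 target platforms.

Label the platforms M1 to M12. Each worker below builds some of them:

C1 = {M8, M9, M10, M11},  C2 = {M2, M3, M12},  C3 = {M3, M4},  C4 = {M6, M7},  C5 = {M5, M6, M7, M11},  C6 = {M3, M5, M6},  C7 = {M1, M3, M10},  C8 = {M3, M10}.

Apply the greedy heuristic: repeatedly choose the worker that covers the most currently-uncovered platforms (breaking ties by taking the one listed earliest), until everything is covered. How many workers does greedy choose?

5

Greedy: pick C1 (covers 4 new) → pick C2 (covers 3 new) → pick C5 (covers 3 new) → pick C3 (covers 1 new) → pick C7 (covers 1 new). Total picks: 5.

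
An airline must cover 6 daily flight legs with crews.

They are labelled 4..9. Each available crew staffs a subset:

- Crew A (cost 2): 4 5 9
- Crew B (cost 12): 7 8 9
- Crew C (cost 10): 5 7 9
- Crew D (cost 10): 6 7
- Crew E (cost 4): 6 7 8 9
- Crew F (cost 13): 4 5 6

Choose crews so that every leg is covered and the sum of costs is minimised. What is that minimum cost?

A, E together cover every leg (A ∪ E = {4, 5, 6, 7, 8, 9}); total cost 2 + 4 = 6.
No covering selection has total cost below 6.

6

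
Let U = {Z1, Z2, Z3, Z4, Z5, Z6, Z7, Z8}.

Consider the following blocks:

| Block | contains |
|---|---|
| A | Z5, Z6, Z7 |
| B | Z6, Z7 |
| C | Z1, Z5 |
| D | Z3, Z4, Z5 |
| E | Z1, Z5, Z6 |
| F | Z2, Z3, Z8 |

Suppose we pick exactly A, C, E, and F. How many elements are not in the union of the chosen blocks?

Union of A, C, E, F = {Z1, Z2, Z3, Z5, Z6, Z7, Z8}.
Not covered: Z4 — 1 element.

1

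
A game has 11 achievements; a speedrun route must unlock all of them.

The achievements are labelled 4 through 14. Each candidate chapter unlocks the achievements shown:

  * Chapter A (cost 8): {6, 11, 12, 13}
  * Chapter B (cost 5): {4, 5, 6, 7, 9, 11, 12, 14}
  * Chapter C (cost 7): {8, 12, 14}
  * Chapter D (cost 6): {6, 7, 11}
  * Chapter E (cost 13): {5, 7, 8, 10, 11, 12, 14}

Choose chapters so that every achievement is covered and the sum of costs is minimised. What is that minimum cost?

26

A, B, E together cover every achievement (A ∪ B ∪ E = {4, 5, 6, 7, 8, 9, 10, 11, 12, 13, 14}); total cost 8 + 5 + 13 = 26.
No covering selection has total cost below 26.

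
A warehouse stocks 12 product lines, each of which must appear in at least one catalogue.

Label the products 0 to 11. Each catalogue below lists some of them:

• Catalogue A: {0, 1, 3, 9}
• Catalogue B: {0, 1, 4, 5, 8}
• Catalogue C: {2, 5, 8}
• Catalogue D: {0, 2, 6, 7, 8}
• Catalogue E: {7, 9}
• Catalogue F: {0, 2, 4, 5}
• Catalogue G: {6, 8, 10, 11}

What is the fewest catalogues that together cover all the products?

4

Take {A, E, F, G}. Their union is {0, 1, 2, 3, 4, 5, 6, 7, 8, 9, 10, 11}, which is all 12 products.
No 3 of the 7 catalogues cover everything (all 35 combinations miss at least one product), so 4 is optimal.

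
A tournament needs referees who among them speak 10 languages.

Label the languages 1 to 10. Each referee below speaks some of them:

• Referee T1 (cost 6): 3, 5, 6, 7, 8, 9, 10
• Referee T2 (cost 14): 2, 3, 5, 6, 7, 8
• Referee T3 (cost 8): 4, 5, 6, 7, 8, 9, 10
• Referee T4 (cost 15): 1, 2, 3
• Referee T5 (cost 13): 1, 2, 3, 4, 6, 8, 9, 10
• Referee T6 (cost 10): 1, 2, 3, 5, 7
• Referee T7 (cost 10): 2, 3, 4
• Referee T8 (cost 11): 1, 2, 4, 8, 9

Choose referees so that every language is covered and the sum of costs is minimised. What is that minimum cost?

17

T1, T8 together cover every language (T1 ∪ T8 = {1, 2, 3, 4, 5, 6, 7, 8, 9, 10}); total cost 6 + 11 = 17.
No covering selection has total cost below 17.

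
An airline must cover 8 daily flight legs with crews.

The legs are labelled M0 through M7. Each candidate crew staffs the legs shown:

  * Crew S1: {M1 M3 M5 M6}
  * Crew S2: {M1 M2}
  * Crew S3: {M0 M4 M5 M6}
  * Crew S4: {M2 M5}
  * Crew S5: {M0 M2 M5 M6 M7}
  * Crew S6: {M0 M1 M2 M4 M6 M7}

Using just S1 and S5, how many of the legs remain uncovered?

Union of S1, S5 = {M0, M1, M2, M3, M5, M6, M7}.
Not covered: M4 — 1 leg.

1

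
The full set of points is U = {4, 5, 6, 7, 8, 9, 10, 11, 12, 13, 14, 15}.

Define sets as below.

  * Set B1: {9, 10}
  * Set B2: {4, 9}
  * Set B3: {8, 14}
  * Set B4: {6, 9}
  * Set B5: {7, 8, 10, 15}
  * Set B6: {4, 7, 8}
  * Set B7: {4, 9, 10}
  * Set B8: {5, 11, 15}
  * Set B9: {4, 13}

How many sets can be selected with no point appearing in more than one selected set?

4

B1, B3, B8, B9 are pairwise disjoint (B1={9,10}; B3={8,14}; B8={5,11,15}; B9={4,13}).
Every remaining set overlaps one of these, and no 5 of the listed sets are pairwise disjoint, so 4 is the maximum.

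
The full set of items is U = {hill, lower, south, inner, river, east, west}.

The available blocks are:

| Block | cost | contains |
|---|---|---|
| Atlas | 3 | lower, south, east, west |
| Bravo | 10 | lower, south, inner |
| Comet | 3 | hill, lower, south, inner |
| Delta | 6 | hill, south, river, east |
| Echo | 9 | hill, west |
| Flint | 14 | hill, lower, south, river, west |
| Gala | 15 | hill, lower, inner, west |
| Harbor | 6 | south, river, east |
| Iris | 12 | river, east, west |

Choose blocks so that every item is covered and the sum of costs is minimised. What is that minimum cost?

12

Atlas, Comet, Delta together cover every item (Atlas ∪ Comet ∪ Delta = {hill, lower, south, inner, river, east, west}); total cost 3 + 3 + 6 = 12.
No covering selection has total cost below 12.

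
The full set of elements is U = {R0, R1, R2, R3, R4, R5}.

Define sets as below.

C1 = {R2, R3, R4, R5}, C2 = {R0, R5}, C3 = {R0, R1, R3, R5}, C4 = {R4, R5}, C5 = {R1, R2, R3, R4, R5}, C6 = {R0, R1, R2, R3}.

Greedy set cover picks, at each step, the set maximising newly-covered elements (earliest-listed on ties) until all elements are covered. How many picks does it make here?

2

Greedy: pick C5 (covers 5 new) → pick C2 (covers 1 new). Total picks: 2.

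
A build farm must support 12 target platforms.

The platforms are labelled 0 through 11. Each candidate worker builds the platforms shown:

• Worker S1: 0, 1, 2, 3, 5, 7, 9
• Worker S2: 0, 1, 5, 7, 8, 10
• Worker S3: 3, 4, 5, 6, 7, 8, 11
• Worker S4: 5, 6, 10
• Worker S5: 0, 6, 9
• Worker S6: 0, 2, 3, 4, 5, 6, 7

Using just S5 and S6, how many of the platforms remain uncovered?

4

Union of S5, S6 = {0, 2, 3, 4, 5, 6, 7, 9}.
Not covered: 1, 8, 10, 11 — 4 platforms.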